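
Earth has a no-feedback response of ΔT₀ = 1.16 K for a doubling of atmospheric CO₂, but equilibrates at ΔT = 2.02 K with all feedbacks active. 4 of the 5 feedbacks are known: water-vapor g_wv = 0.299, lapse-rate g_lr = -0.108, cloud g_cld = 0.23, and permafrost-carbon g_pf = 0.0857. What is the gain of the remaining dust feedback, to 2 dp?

Amplification A = ΔT/ΔT₀ = 2.02/1.16 = 1.741.
Total gain g = 1 − 1/A = 1 − 1/1.741 = 0.4256.
Known gains sum to 0.299 − 0.108 + 0.23 + 0.0857 = 0.5067.
g_dust = 0.4256 − 0.5067 = -0.08.

-0.08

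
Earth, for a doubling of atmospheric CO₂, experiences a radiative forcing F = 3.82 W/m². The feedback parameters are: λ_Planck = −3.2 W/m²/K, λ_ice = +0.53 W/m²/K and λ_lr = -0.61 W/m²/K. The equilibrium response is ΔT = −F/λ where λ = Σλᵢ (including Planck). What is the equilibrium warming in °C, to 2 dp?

Net feedback parameter λ = (−3.2) + (+0.53) + (-0.61) = -3.28 W/m²/K.
ΔT = −F/λ = −3.82/(-3.28) = 1.16 °C.

1.16 °C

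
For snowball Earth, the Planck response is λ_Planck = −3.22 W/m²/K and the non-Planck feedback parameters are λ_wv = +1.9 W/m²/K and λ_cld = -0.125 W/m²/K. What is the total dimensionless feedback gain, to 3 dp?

0.551

Convert to gains: g_wv = 1.9/3.22 = 0.5901; g_cld = -0.125/3.22 = -0.03882.
Total gain g = 0.55128.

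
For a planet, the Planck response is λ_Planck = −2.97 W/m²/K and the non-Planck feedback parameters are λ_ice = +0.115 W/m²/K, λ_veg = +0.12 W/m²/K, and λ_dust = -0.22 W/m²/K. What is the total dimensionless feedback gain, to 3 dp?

0.005

Convert to gains: g_ice = 0.115/2.97 = 0.03872; g_veg = 0.12/2.97 = 0.0404; g_dust = -0.22/2.97 = -0.07407.
Total gain g = 0.00505.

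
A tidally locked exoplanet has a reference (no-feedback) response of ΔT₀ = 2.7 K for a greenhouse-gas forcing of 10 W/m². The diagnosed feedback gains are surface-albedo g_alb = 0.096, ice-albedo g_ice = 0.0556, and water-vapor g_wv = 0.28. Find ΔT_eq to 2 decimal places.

Total gain g = 0.096 + 0.0556 + 0.28 = 0.4316.
Amplification A = 1/(1 − 0.4316) = 1.759.
ΔT = 2.7 × 1.759 = 4.75 K.

4.75 K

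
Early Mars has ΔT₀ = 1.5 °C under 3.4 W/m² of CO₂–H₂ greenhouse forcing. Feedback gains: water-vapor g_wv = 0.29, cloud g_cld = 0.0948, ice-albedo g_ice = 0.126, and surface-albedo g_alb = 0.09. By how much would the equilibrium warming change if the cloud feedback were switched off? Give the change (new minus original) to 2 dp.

-0.72 °C

Original: g = 0.6008, ΔT = 1.5/(1−0.6008) = 3.7575 °C.
Without cloud: g' = 0.506, ΔT' = 1.5/(1−0.506) = 3.0364 °C.
Change = 3.0364 − 3.7575 = -0.72 °C.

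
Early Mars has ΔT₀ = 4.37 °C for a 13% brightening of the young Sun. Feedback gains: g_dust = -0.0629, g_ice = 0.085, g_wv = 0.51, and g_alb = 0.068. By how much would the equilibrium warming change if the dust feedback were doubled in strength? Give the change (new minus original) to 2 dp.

Original: g = 0.6001, ΔT = 4.37/(1−0.6001) = 10.9277 °C.
With doubled dust: g' = 0.5372, ΔT' = 4.37/(1−0.5372) = 9.4425 °C.
Change = 9.4425 − 10.9277 = -1.49 °C.

-1.49 °C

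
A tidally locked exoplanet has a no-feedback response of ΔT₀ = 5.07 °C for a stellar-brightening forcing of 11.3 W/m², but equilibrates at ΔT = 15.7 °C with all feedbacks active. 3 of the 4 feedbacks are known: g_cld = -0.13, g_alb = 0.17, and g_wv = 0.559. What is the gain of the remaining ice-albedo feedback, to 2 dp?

0.08

Amplification A = ΔT/ΔT₀ = 15.7/5.07 = 3.097.
Total gain g = 1 − 1/A = 1 − 1/3.097 = 0.6771.
Known gains sum to -0.13 + 0.17 + 0.559 = 0.599.
g_ice = 0.6771 − 0.599 = 0.08.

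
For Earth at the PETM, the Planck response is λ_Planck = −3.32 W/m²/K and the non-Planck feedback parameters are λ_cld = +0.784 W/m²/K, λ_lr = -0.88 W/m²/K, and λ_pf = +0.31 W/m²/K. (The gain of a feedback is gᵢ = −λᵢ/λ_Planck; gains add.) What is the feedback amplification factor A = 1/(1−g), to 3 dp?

1.069

Convert to gains: g_cld = 0.784/3.32 = 0.2361; g_lr = -0.88/3.32 = -0.2651; g_pf = 0.31/3.32 = 0.09337.
Total gain g = 0.06437.
A = 1/(1 − 0.06437) = 1.069.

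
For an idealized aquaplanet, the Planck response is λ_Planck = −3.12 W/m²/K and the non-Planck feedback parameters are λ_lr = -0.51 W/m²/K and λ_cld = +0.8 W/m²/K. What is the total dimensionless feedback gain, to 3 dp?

Convert to gains: g_lr = -0.51/3.12 = -0.1635; g_cld = 0.8/3.12 = 0.2564.
Total gain g = 0.0929.

0.093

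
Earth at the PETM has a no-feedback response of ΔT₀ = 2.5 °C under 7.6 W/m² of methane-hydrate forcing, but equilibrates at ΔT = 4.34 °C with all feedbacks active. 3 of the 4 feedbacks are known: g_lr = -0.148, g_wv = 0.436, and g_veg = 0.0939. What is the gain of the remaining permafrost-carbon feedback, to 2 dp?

0.04

Amplification A = ΔT/ΔT₀ = 4.34/2.5 = 1.736.
Total gain g = 1 − 1/A = 1 − 1/1.736 = 0.424.
Known gains sum to -0.148 + 0.436 + 0.0939 = 0.3819.
g_pf = 0.424 − 0.3819 = 0.04.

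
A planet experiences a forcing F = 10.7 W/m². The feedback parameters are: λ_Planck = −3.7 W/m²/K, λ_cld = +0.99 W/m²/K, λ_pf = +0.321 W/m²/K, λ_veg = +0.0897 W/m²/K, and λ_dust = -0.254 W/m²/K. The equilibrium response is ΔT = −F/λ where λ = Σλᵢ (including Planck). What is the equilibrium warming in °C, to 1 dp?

Net feedback parameter λ = (−3.7) + (+0.99) + (+0.321) + (+0.0897) + (-0.254) = -2.5533 W/m²/K.
ΔT = −F/λ = −10.7/(-2.5533) = 4.2 °C.

4.2 °C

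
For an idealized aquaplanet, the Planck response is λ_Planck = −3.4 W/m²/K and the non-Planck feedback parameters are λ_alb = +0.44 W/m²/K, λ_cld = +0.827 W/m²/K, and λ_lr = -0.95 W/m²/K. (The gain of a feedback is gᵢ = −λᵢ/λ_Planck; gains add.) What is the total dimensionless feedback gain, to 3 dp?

0.093

Convert to gains: g_alb = 0.44/3.4 = 0.1294; g_cld = 0.827/3.4 = 0.2432; g_lr = -0.95/3.4 = -0.2794.
Total gain g = 0.0932.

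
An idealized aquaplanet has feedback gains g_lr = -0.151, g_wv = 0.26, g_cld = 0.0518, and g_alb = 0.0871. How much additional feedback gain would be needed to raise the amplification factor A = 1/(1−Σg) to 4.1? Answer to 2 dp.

0.51

Current total gain = 0.2479.
Target gain for A = 4.1: g* = 1 − 1/4.1 = 0.7561.
Additional gain needed = 0.7561 − 0.2479 = 0.51.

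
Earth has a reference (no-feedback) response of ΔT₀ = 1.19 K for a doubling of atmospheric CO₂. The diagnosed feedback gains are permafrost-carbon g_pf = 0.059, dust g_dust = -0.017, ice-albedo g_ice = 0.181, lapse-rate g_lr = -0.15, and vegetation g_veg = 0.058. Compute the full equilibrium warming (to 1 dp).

1.4 K

Total gain g = 0.059 − 0.017 + 0.181 − 0.15 + 0.058 = 0.131.
Amplification A = 1/(1 − 0.131) = 1.151.
ΔT = 1.19 × 1.151 = 1.4 K.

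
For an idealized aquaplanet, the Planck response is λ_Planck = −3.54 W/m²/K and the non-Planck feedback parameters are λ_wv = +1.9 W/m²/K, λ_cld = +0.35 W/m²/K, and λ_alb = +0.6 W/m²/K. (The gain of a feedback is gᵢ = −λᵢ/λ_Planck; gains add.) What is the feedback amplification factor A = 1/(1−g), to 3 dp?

Convert to gains: g_wv = 1.9/3.54 = 0.5367; g_cld = 0.35/3.54 = 0.09887; g_alb = 0.6/3.54 = 0.1695.
Total gain g = 0.80507.
A = 1/(1 − 0.80507) = 5.130.

5.130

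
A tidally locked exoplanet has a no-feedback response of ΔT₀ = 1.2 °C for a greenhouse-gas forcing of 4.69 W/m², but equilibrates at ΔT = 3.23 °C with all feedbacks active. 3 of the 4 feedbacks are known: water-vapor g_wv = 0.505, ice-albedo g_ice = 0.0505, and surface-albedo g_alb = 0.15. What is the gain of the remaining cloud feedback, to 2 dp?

Amplification A = ΔT/ΔT₀ = 3.23/1.2 = 2.692.
Total gain g = 1 − 1/A = 1 − 1/2.692 = 0.6285.
Known gains sum to 0.505 + 0.0505 + 0.15 = 0.7055.
g_cld = 0.6285 − 0.7055 = -0.08.

-0.08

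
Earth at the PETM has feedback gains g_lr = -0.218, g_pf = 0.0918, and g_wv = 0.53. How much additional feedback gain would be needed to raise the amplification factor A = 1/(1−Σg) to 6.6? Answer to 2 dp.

0.44

Current total gain = 0.4038.
Target gain for A = 6.6: g* = 1 − 1/6.6 = 0.8485.
Additional gain needed = 0.8485 − 0.4038 = 0.44.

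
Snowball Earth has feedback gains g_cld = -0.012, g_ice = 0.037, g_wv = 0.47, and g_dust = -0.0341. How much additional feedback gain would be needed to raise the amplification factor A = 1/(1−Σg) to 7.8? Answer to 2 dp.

Current total gain = 0.4609.
Target gain for A = 7.8: g* = 1 − 1/7.8 = 0.8718.
Additional gain needed = 0.8718 − 0.4609 = 0.41.

0.41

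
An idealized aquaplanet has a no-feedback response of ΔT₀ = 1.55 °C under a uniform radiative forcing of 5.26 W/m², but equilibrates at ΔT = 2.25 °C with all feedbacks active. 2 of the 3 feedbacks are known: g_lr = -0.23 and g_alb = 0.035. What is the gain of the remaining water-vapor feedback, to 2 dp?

0.51

Amplification A = ΔT/ΔT₀ = 2.25/1.55 = 1.452.
Total gain g = 1 − 1/A = 1 − 1/1.452 = 0.3113.
Known gains sum to -0.23 + 0.035 = -0.195.
g_wv = 0.3113 + 0.195 = 0.51.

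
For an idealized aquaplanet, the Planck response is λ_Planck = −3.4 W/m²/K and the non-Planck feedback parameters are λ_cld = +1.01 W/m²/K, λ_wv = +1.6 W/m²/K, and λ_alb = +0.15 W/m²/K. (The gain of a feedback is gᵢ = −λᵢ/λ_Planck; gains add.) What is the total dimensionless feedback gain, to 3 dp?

0.812

Convert to gains: g_cld = 1.01/3.4 = 0.2971; g_wv = 1.6/3.4 = 0.4706; g_alb = 0.15/3.4 = 0.04412.
Total gain g = 0.81182.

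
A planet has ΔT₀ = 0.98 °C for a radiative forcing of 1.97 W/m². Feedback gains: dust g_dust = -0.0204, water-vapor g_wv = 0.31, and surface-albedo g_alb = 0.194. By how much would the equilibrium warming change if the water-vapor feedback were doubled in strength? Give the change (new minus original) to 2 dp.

2.85 °C

Original: g = 0.4836, ΔT = 0.98/(1−0.4836) = 1.8978 °C.
With doubled water-vapor: g' = 0.7936, ΔT' = 0.98/(1−0.7936) = 4.7481 °C.
Change = 4.7481 − 1.8978 = 2.85 °C.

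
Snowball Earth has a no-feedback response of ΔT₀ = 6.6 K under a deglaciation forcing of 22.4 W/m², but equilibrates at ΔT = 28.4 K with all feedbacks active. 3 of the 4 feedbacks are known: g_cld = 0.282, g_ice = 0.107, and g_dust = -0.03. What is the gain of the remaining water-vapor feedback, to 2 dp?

0.41

Amplification A = ΔT/ΔT₀ = 28.4/6.6 = 4.303.
Total gain g = 1 − 1/A = 1 − 1/4.303 = 0.7676.
Known gains sum to 0.282 + 0.107 − 0.03 = 0.359.
g_wv = 0.7676 − 0.359 = 0.41.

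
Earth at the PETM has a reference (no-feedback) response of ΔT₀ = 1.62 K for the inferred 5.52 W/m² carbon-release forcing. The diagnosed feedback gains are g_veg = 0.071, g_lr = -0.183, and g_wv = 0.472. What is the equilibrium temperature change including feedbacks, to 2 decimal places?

2.53 K

Total gain g = 0.071 − 0.183 + 0.472 = 0.36.
Amplification A = 1/(1 − 0.36) = 1.562.
ΔT = 1.62 × 1.562 = 2.53 K.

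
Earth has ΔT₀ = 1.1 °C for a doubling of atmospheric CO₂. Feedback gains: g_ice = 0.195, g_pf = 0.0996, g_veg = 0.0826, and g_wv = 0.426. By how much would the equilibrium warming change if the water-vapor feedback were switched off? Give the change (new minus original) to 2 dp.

-3.82 °C

Original: g = 0.8032, ΔT = 1.1/(1−0.8032) = 5.5894 °C.
Without water-vapor: g' = 0.3772, ΔT' = 1.1/(1−0.3772) = 1.7662 °C.
Change = 1.7662 − 5.5894 = -3.82 °C.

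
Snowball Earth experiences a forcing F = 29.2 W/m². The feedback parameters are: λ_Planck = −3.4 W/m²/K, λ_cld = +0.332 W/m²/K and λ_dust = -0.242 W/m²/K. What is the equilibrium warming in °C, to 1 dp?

Net feedback parameter λ = (−3.4) + (+0.332) + (-0.242) = -3.31 W/m²/K.
ΔT = −F/λ = −29.2/(-3.31) = 8.8 °C.

8.8 °C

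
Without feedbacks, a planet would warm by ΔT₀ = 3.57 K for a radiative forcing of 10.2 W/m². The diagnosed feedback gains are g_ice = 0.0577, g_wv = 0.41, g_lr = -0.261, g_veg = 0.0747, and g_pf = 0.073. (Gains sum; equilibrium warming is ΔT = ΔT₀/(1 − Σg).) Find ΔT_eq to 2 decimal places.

5.53 K

Total gain g = 0.0577 + 0.41 − 0.261 + 0.0747 + 0.073 = 0.3544.
Amplification A = 1/(1 − 0.3544) = 1.549.
ΔT = 3.57 × 1.549 = 5.53 K.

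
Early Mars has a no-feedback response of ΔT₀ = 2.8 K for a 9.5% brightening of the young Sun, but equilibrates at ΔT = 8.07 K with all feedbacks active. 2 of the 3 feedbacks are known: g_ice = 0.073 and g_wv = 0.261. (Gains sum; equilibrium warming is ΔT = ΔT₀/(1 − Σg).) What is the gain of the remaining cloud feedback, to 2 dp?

Amplification A = ΔT/ΔT₀ = 8.07/2.8 = 2.882.
Total gain g = 1 − 1/A = 1 − 1/2.882 = 0.653.
Known gains sum to 0.073 + 0.261 = 0.334.
g_cld = 0.653 − 0.334 = 0.32.

0.32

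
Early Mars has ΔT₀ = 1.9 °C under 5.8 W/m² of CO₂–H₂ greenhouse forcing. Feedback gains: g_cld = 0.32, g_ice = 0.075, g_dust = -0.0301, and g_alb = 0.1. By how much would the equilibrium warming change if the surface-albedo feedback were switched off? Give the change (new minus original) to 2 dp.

-0.56 °C

Original: g = 0.4649, ΔT = 1.9/(1−0.4649) = 3.5507 °C.
Without surface-albedo: g' = 0.3649, ΔT' = 1.9/(1−0.3649) = 2.9917 °C.
Change = 2.9917 − 3.5507 = -0.56 °C.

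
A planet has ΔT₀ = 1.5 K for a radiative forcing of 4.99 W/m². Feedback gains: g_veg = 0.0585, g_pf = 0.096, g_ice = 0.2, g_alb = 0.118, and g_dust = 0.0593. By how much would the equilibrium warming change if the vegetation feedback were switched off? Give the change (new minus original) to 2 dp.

Original: g = 0.5318, ΔT = 1.5/(1−0.5318) = 3.2038 K.
Without vegetation: g' = 0.4733, ΔT' = 1.5/(1−0.4733) = 2.8479 K.
Change = 2.8479 − 3.2038 = -0.36 K.

-0.36 K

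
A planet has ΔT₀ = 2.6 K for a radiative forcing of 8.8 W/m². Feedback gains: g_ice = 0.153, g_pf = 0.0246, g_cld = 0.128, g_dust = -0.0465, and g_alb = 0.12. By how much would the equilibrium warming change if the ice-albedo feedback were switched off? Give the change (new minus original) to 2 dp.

Original: g = 0.3791, ΔT = 2.6/(1−0.3791) = 4.1875 K.
Without ice-albedo: g' = 0.2261, ΔT' = 2.6/(1−0.2261) = 3.3596 K.
Change = 3.3596 − 4.1875 = -0.83 K.

-0.83 K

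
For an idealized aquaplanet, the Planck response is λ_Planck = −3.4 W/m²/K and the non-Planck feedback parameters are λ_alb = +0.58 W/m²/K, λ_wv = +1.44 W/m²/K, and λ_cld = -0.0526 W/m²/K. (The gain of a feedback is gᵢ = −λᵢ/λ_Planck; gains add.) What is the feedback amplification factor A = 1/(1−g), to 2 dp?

2.37

Convert to gains: g_alb = 0.58/3.4 = 0.1706; g_wv = 1.44/3.4 = 0.4235; g_cld = -0.0526/3.4 = -0.01547.
Total gain g = 0.57863.
A = 1/(1 − 0.57863) = 2.37.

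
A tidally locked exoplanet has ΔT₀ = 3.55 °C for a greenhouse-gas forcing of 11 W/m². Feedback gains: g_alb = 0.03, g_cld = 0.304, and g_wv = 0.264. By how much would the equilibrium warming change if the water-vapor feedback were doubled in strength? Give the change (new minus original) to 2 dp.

Original: g = 0.598, ΔT = 3.55/(1−0.598) = 8.8308 °C.
With doubled water-vapor: g' = 0.862, ΔT' = 3.55/(1−0.862) = 25.7246 °C.
Change = 25.7246 − 8.8308 = 16.89 °C.

16.89 °C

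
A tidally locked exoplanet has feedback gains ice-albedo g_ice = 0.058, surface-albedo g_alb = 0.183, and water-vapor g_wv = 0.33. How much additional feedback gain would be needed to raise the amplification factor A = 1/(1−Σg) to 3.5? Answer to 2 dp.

Current total gain = 0.571.
Target gain for A = 3.5: g* = 1 − 1/3.5 = 0.7143.
Additional gain needed = 0.7143 − 0.571 = 0.14.

0.14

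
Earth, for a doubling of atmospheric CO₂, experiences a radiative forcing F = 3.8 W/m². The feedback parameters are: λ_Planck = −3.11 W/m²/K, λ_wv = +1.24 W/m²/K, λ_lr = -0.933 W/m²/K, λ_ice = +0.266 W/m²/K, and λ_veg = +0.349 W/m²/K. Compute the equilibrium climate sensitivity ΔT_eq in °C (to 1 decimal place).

1.7 °C

Net feedback parameter λ = (−3.11) + (+1.24) + (-0.933) + (+0.266) + (+0.349) = -2.188 W/m²/K.
ΔT = −F/λ = −3.8/(-2.188) = 1.7 °C.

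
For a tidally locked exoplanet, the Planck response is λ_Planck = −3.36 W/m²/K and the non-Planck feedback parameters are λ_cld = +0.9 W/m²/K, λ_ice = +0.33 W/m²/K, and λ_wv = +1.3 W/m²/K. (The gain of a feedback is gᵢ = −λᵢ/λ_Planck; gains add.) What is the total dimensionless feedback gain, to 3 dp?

Convert to gains: g_cld = 0.9/3.36 = 0.2679; g_ice = 0.33/3.36 = 0.09821; g_wv = 1.3/3.36 = 0.3869.
Total gain g = 0.75301.

0.753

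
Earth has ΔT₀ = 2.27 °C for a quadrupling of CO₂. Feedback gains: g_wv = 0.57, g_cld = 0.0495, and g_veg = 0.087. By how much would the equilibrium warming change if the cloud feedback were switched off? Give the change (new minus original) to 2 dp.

-1.12 °C

Original: g = 0.7065, ΔT = 2.27/(1−0.7065) = 7.7342 °C.
Without cloud: g' = 0.657, ΔT' = 2.27/(1−0.657) = 6.6181 °C.
Change = 6.6181 − 7.7342 = -1.12 °C.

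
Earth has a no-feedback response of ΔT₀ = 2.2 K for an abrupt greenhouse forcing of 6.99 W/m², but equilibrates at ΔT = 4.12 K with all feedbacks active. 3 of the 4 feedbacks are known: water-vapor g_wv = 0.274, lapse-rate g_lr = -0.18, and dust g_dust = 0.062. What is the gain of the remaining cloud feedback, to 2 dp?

0.31

Amplification A = ΔT/ΔT₀ = 4.12/2.2 = 1.873.
Total gain g = 1 − 1/A = 1 − 1/1.873 = 0.4661.
Known gains sum to 0.274 − 0.18 + 0.062 = 0.156.
g_cld = 0.4661 − 0.156 = 0.31.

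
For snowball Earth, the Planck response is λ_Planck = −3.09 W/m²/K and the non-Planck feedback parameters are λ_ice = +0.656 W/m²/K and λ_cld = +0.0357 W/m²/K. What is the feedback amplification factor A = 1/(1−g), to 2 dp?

1.29

Convert to gains: g_ice = 0.656/3.09 = 0.2123; g_cld = 0.0357/3.09 = 0.01155.
Total gain g = 0.22385.
A = 1/(1 − 0.22385) = 1.29.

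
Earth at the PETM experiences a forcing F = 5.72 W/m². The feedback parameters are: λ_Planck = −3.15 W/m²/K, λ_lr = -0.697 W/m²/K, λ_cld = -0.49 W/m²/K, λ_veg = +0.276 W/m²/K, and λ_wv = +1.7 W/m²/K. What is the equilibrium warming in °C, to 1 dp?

2.4 °C

Net feedback parameter λ = (−3.15) + (-0.697) + (-0.49) + (+0.276) + (+1.7) = -2.361 W/m²/K.
ΔT = −F/λ = −5.72/(-2.361) = 2.4 °C.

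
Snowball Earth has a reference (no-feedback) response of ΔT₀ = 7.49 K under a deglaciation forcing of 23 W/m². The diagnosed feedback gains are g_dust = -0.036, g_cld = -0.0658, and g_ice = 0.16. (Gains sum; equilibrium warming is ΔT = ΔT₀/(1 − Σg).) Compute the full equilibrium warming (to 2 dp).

7.95 K

Total gain g = -0.036 − 0.0658 + 0.16 = 0.0582.
Amplification A = 1/(1 − 0.0582) = 1.062.
ΔT = 7.49 × 1.062 = 7.95 K.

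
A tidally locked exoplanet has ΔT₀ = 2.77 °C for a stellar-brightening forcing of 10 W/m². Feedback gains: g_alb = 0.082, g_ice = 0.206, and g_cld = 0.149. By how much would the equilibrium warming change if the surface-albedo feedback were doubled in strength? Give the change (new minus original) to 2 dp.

Original: g = 0.437, ΔT = 2.77/(1−0.437) = 4.9201 °C.
With doubled surface-albedo: g' = 0.519, ΔT' = 2.77/(1−0.519) = 5.7588 °C.
Change = 5.7588 − 4.9201 = 0.84 °C.

0.84 °C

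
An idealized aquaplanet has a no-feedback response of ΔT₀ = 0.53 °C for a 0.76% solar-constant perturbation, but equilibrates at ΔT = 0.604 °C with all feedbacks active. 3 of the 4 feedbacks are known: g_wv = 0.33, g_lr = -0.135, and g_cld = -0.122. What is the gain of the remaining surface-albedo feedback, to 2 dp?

Amplification A = ΔT/ΔT₀ = 0.604/0.53 = 1.14.
Total gain g = 1 − 1/A = 1 − 1/1.14 = 0.1228.
Known gains sum to 0.33 − 0.135 − 0.122 = 0.073.
g_alb = 0.1228 − 0.073 = 0.05.

0.05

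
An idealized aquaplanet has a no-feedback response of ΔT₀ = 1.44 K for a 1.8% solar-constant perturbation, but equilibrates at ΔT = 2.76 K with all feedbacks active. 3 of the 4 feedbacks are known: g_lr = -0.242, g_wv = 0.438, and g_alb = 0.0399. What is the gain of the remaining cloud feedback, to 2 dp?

0.24

Amplification A = ΔT/ΔT₀ = 2.76/1.44 = 1.917.
Total gain g = 1 − 1/A = 1 − 1/1.917 = 0.4784.
Known gains sum to -0.242 + 0.438 + 0.0399 = 0.2359.
g_cld = 0.4784 − 0.2359 = 0.24.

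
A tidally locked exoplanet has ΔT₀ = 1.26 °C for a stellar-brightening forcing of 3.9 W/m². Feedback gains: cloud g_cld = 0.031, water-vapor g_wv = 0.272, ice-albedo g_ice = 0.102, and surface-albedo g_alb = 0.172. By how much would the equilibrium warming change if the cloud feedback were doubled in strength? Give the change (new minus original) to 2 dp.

0.24 °C

Original: g = 0.577, ΔT = 1.26/(1−0.577) = 2.9787 °C.
With doubled cloud: g' = 0.608, ΔT' = 1.26/(1−0.608) = 3.2143 °C.
Change = 3.2143 − 2.9787 = 0.24 °C.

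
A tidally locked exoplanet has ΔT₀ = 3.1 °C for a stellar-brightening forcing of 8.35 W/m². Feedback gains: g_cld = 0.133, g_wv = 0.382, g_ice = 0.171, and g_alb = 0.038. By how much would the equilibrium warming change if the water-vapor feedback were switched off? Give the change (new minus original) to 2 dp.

Original: g = 0.724, ΔT = 3.1/(1−0.724) = 11.2319 °C.
Without water-vapor: g' = 0.342, ΔT' = 3.1/(1−0.342) = 4.7112 °C.
Change = 4.7112 − 11.2319 = -6.52 °C.

-6.52 °C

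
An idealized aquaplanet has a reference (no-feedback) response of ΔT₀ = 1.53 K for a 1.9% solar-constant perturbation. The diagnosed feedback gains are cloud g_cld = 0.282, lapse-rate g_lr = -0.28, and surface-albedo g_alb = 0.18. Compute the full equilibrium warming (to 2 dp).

1.87 K

Total gain g = 0.282 − 0.28 + 0.18 = 0.182.
Amplification A = 1/(1 − 0.182) = 1.222.
ΔT = 1.53 × 1.222 = 1.87 K.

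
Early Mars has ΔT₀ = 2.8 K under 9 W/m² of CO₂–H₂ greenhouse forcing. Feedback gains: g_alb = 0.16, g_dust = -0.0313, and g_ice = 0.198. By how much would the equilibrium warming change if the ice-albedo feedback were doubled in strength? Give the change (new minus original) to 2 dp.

Original: g = 0.3267, ΔT = 2.8/(1−0.3267) = 4.1586 K.
With doubled ice-albedo: g' = 0.5247, ΔT' = 2.8/(1−0.5247) = 5.8910 K.
Change = 5.8910 − 4.1586 = 1.73 K.

1.73 K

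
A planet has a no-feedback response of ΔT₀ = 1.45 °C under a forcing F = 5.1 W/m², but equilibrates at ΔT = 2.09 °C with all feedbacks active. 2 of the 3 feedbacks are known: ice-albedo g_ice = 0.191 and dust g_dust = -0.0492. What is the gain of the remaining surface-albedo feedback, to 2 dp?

Amplification A = ΔT/ΔT₀ = 2.09/1.45 = 1.441.
Total gain g = 1 − 1/A = 1 − 1/1.441 = 0.306.
Known gains sum to 0.191 − 0.0492 = 0.1418.
g_alb = 0.306 − 0.1418 = 0.16.

0.16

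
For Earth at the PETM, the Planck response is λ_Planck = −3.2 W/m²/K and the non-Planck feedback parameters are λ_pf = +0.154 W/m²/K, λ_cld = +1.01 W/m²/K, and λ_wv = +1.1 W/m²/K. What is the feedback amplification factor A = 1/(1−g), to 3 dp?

3.419

Convert to gains: g_pf = 0.154/3.2 = 0.04812; g_cld = 1.01/3.2 = 0.3156; g_wv = 1.1/3.2 = 0.3438.
Total gain g = 0.70752.
A = 1/(1 − 0.70752) = 3.419.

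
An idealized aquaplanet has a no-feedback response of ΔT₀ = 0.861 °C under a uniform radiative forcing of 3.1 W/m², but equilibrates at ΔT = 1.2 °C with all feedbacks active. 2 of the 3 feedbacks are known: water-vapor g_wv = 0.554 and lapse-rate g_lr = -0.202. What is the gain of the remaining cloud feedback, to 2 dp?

-0.07

Amplification A = ΔT/ΔT₀ = 1.2/0.861 = 1.394.
Total gain g = 1 − 1/A = 1 − 1/1.394 = 0.2826.
Known gains sum to 0.554 − 0.202 = 0.352.
g_cld = 0.2826 − 0.352 = -0.07.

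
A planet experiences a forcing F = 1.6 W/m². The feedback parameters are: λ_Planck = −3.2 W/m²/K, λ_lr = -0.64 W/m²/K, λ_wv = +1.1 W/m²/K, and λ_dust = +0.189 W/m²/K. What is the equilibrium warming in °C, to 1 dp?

0.6 °C

Net feedback parameter λ = (−3.2) + (-0.64) + (+1.1) + (+0.189) = -2.551 W/m²/K.
ΔT = −F/λ = −1.6/(-2.551) = 0.6 °C.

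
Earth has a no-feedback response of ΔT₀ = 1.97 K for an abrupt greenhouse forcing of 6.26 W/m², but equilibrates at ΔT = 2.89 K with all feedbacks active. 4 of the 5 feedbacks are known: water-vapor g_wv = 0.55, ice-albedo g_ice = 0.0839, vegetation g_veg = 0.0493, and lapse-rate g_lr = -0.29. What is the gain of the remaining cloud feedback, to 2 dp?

-0.07

Amplification A = ΔT/ΔT₀ = 2.89/1.97 = 1.467.
Total gain g = 1 − 1/A = 1 − 1/1.467 = 0.3183.
Known gains sum to 0.55 + 0.0839 + 0.0493 − 0.29 = 0.3932.
g_cld = 0.3183 − 0.3932 = -0.07.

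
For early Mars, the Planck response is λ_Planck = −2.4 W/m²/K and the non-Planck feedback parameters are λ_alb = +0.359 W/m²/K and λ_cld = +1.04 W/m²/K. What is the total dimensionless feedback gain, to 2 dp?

Convert to gains: g_alb = 0.359/2.4 = 0.1496; g_cld = 1.04/2.4 = 0.4333.
Total gain g = 0.5829.

0.58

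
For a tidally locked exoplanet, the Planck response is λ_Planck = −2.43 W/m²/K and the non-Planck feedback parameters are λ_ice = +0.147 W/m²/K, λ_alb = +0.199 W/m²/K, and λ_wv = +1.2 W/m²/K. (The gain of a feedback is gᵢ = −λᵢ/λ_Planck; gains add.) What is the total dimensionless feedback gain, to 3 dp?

Convert to gains: g_ice = 0.147/2.43 = 0.06049; g_alb = 0.199/2.43 = 0.08189; g_wv = 1.2/2.43 = 0.4938.
Total gain g = 0.63618.

0.636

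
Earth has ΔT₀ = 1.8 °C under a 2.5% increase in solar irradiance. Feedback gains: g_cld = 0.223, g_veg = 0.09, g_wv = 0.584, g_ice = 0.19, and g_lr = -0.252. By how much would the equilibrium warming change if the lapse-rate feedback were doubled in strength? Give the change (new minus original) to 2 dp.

-6.59 °C

Original: g = 0.835, ΔT = 1.8/(1−0.835) = 10.9091 °C.
With doubled lapse-rate: g' = 0.583, ΔT' = 1.8/(1−0.583) = 4.3165 °C.
Change = 4.3165 − 10.9091 = -6.59 °C.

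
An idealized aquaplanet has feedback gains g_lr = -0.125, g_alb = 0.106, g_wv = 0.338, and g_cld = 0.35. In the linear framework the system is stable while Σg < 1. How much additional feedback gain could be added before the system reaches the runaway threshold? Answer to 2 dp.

Current total gain = -0.125 + 0.106 + 0.338 + 0.35 = 0.669.
Margin to runaway = 1 − 0.669 = 0.33.

0.33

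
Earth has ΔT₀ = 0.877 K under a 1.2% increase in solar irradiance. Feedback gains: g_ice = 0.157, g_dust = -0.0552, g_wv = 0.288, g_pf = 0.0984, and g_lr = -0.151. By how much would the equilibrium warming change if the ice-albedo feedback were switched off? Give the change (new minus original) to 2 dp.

-0.25 K

Original: g = 0.3372, ΔT = 0.877/(1−0.3372) = 1.3232 K.
Without ice-albedo: g' = 0.1802, ΔT' = 0.877/(1−0.1802) = 1.0698 K.
Change = 1.0698 − 1.3232 = -0.25 K.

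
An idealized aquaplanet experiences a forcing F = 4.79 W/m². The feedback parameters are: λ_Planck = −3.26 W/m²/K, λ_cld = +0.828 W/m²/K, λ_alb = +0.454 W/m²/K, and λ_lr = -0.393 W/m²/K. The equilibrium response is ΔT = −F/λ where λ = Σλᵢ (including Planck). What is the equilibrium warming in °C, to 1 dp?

Net feedback parameter λ = (−3.26) + (+0.828) + (+0.454) + (-0.393) = -2.371 W/m²/K.
ΔT = −F/λ = −4.79/(-2.371) = 2.0 °C.

2.0 °C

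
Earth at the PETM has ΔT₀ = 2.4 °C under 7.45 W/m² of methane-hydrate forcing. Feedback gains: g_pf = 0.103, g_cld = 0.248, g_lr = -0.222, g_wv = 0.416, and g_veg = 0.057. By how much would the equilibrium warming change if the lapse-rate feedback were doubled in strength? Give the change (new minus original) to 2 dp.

Original: g = 0.602, ΔT = 2.4/(1−0.602) = 6.0302 °C.
With doubled lapse-rate: g' = 0.38, ΔT' = 2.4/(1−0.38) = 3.8710 °C.
Change = 3.8710 − 6.0302 = -2.16 °C.

-2.16 °C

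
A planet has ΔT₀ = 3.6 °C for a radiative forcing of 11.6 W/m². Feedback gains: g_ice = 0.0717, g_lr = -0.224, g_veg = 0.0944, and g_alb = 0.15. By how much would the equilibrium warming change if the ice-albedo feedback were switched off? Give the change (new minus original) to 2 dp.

-0.29 °C

Original: g = 0.0921, ΔT = 3.6/(1−0.0921) = 3.9652 °C.
Without ice-albedo: g' = 0.0204, ΔT' = 3.6/(1−0.0204) = 3.6750 °C.
Change = 3.6750 − 3.9652 = -0.29 °C.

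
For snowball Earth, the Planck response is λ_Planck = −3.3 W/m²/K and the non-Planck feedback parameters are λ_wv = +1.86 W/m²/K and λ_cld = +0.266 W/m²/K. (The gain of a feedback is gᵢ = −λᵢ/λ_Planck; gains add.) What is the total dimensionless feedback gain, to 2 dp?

0.64

Convert to gains: g_wv = 1.86/3.3 = 0.5636; g_cld = 0.266/3.3 = 0.08061.
Total gain g = 0.64421.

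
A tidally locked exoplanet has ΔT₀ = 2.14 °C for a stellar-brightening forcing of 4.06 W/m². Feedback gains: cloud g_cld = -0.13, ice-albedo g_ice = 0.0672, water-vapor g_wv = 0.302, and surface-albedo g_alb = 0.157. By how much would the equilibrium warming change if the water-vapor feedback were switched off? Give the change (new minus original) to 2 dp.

-1.18 °C

Original: g = 0.3962, ΔT = 2.14/(1−0.3962) = 3.5442 °C.
Without water-vapor: g' = 0.0942, ΔT' = 2.14/(1−0.0942) = 2.3626 °C.
Change = 2.3626 − 3.5442 = -1.18 °C.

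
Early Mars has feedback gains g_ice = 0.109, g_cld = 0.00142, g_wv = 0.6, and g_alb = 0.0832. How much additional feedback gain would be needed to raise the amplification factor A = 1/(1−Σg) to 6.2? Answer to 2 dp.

0.05

Current total gain = 0.79362.
Target gain for A = 6.2: g* = 1 − 1/6.2 = 0.8387.
Additional gain needed = 0.8387 − 0.79362 = 0.05.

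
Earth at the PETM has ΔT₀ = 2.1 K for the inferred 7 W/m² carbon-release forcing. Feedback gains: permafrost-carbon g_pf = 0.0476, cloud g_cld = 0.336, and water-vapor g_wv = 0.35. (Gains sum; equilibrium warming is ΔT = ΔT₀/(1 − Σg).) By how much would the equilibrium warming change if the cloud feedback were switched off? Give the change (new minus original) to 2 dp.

Original: g = 0.7336, ΔT = 2.1/(1−0.7336) = 7.8829 K.
Without cloud: g' = 0.3976, ΔT' = 2.1/(1−0.3976) = 3.4861 K.
Change = 3.4861 − 7.8829 = -4.40 K.

-4.40 K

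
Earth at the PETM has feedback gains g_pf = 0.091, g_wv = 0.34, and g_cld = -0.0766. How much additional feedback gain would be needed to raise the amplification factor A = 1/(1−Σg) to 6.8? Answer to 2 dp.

Current total gain = 0.3544.
Target gain for A = 6.8: g* = 1 − 1/6.8 = 0.8529.
Additional gain needed = 0.8529 − 0.3544 = 0.50.

0.50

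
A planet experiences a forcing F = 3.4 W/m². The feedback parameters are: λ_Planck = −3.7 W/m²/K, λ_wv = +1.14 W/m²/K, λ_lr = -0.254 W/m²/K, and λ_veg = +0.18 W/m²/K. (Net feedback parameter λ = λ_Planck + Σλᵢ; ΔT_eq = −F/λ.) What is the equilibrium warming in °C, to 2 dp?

Net feedback parameter λ = (−3.7) + (+1.14) + (-0.254) + (+0.18) = -2.634 W/m²/K.
ΔT = −F/λ = −3.4/(-2.634) = 1.29 °C.

1.29 °C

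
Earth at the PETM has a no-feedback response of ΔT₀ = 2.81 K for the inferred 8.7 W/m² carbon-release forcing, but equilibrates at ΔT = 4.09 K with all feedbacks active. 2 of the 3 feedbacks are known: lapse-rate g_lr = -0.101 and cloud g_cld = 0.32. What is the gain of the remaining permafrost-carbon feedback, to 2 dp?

Amplification A = ΔT/ΔT₀ = 4.09/2.81 = 1.456.
Total gain g = 1 − 1/A = 1 − 1/1.456 = 0.3132.
Known gains sum to -0.101 + 0.32 = 0.219.
g_pf = 0.3132 − 0.219 = 0.09.

0.09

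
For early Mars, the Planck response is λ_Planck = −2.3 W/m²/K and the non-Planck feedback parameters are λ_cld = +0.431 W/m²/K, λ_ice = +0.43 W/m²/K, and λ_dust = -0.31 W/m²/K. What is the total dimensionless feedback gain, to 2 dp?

0.24

Convert to gains: g_cld = 0.431/2.3 = 0.1874; g_ice = 0.43/2.3 = 0.187; g_dust = -0.31/2.3 = -0.1348.
Total gain g = 0.2396.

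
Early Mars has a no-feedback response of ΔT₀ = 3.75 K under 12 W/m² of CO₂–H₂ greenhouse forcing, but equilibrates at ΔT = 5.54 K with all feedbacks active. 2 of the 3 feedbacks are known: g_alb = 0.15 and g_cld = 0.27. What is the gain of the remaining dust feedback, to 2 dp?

Amplification A = ΔT/ΔT₀ = 5.54/3.75 = 1.477.
Total gain g = 1 − 1/A = 1 − 1/1.477 = 0.323.
Known gains sum to 0.15 + 0.27 = 0.42.
g_dust = 0.323 − 0.42 = -0.10.

-0.10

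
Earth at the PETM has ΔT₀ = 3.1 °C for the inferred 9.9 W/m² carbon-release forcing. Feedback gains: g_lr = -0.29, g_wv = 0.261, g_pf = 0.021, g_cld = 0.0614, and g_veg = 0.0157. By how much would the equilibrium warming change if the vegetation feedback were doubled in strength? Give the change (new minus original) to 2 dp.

Original: g = 0.0691, ΔT = 3.1/(1−0.0691) = 3.3301 °C.
With doubled vegetation: g' = 0.0848, ΔT' = 3.1/(1−0.0848) = 3.3872 °C.
Change = 3.3872 − 3.3301 = 0.06 °C.

0.06 °C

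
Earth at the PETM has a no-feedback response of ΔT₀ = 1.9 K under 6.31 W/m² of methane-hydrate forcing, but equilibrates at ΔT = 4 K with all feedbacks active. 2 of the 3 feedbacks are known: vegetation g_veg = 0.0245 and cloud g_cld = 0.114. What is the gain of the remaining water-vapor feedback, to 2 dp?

0.39

Amplification A = ΔT/ΔT₀ = 4/1.9 = 2.105.
Total gain g = 1 − 1/A = 1 − 1/2.105 = 0.5249.
Known gains sum to 0.0245 + 0.114 = 0.1385.
g_wv = 0.5249 − 0.1385 = 0.39.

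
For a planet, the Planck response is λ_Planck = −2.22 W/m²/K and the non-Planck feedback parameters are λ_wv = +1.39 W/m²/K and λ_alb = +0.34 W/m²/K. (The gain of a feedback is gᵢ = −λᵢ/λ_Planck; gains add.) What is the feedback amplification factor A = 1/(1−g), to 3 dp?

Convert to gains: g_wv = 1.39/2.22 = 0.6261; g_alb = 0.34/2.22 = 0.1532.
Total gain g = 0.7793.
A = 1/(1 − 0.7793) = 4.531.

4.531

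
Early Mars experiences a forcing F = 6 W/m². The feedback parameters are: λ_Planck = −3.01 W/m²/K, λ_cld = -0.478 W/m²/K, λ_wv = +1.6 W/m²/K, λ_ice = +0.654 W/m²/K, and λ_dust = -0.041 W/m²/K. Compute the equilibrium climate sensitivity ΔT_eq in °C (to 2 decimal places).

Net feedback parameter λ = (−3.01) + (-0.478) + (+1.6) + (+0.654) + (-0.041) = -1.275 W/m²/K.
ΔT = −F/λ = −6/(-1.275) = 4.71 °C.

4.71 °C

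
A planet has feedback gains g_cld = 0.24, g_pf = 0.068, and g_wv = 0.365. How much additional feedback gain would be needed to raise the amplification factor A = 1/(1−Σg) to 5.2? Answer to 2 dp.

Current total gain = 0.673.
Target gain for A = 5.2: g* = 1 − 1/5.2 = 0.8077.
Additional gain needed = 0.8077 − 0.673 = 0.13.

0.13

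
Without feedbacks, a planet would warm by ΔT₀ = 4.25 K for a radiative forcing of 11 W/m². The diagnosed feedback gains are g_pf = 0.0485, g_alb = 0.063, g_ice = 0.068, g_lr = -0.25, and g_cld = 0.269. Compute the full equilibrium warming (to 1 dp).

Total gain g = 0.0485 + 0.063 + 0.068 − 0.25 + 0.269 = 0.1985.
Amplification A = 1/(1 − 0.1985) = 1.248.
ΔT = 4.25 × 1.248 = 5.3 K.

5.3 K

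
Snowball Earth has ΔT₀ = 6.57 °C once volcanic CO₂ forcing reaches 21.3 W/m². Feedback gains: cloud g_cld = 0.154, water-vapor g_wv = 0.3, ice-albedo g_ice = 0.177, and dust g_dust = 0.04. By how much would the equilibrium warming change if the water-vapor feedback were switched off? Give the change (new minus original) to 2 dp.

-9.52 °C

Original: g = 0.671, ΔT = 6.57/(1−0.671) = 19.9696 °C.
Without water-vapor: g' = 0.371, ΔT' = 6.57/(1−0.371) = 10.4452 °C.
Change = 10.4452 − 19.9696 = -9.52 °C.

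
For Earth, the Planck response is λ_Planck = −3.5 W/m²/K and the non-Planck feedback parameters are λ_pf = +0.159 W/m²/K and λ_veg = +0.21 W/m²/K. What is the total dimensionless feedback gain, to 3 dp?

Convert to gains: g_pf = 0.159/3.5 = 0.04543; g_veg = 0.21/3.5 = 0.06.
Total gain g = 0.10543.

0.105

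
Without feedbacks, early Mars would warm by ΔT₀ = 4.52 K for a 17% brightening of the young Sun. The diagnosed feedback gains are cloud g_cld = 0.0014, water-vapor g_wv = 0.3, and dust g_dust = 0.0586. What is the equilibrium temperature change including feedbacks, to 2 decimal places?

7.06 K

Total gain g = 0.0014 + 0.3 + 0.0586 = 0.36.
Amplification A = 1/(1 − 0.36) = 1.562.
ΔT = 4.52 × 1.562 = 7.06 K.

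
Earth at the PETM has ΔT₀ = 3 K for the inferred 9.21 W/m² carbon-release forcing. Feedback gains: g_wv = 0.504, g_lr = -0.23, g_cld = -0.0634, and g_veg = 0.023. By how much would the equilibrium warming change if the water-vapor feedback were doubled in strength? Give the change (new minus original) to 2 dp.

7.52 K

Original: g = 0.2336, ΔT = 3/(1−0.2336) = 3.9144 K.
With doubled water-vapor: g' = 0.7376, ΔT' = 3/(1−0.7376) = 11.4329 K.
Change = 11.4329 − 3.9144 = 7.52 K.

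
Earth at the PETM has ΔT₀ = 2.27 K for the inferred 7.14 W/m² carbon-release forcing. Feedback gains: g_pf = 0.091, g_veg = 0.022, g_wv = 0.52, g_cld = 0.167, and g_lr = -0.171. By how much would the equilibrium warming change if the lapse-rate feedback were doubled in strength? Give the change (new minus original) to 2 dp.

Original: g = 0.629, ΔT = 2.27/(1−0.629) = 6.1186 K.
With doubled lapse-rate: g' = 0.458, ΔT' = 2.27/(1−0.458) = 4.1882 K.
Change = 4.1882 − 6.1186 = -1.93 K.

-1.93 K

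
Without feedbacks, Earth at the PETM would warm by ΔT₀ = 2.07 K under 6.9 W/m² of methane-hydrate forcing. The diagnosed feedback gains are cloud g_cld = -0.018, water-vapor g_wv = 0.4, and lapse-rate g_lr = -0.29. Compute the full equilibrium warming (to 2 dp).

2.28 K

Total gain g = -0.018 + 0.4 − 0.29 = 0.092.
Amplification A = 1/(1 − 0.092) = 1.101.
ΔT = 2.07 × 1.101 = 2.28 K.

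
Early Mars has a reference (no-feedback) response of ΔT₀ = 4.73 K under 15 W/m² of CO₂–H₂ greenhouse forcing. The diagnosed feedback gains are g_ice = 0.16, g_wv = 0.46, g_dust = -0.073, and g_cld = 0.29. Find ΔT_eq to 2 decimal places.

29.02 K

Total gain g = 0.16 + 0.46 − 0.073 + 0.29 = 0.837.
Amplification A = 1/(1 − 0.837) = 6.135.
ΔT = 4.73 × 6.135 = 29.02 K.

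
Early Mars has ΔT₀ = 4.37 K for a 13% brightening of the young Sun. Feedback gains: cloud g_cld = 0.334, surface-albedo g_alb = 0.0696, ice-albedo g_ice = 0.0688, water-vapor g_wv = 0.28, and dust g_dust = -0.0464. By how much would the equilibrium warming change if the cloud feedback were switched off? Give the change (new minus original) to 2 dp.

Original: g = 0.706, ΔT = 4.37/(1−0.706) = 14.8639 K.
Without cloud: g' = 0.372, ΔT' = 4.37/(1−0.372) = 6.9586 K.
Change = 6.9586 − 14.8639 = -7.91 K.

-7.91 K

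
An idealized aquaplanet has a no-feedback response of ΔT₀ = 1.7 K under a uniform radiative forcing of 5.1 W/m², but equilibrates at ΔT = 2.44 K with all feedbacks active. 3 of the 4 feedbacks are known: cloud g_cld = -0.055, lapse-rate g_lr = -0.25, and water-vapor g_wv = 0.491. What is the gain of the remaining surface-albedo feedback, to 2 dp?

Amplification A = ΔT/ΔT₀ = 2.44/1.7 = 1.435.
Total gain g = 1 − 1/A = 1 − 1/1.435 = 0.3031.
Known gains sum to -0.055 − 0.25 + 0.491 = 0.186.
g_alb = 0.3031 − 0.186 = 0.12.

0.12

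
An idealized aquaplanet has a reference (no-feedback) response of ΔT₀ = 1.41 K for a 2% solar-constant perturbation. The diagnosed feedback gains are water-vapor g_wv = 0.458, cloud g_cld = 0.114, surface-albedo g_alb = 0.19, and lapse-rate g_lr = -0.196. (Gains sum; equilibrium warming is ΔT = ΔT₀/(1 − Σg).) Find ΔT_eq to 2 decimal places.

Total gain g = 0.458 + 0.114 + 0.19 − 0.196 = 0.566.
Amplification A = 1/(1 − 0.566) = 2.304.
ΔT = 1.41 × 2.304 = 3.25 K.

3.25 K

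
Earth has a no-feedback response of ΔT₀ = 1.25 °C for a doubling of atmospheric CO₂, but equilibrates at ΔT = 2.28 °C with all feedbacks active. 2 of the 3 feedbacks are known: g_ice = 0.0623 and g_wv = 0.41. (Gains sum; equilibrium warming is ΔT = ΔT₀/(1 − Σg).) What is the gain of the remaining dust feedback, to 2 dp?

-0.02

Amplification A = ΔT/ΔT₀ = 2.28/1.25 = 1.824.
Total gain g = 1 − 1/A = 1 − 1/1.824 = 0.4518.
Known gains sum to 0.0623 + 0.41 = 0.4723.
g_dust = 0.4518 − 0.4723 = -0.02.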